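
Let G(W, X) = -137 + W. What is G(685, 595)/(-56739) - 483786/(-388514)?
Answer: 13618314091/11021947923 ≈ 1.2356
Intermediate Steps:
G(685, 595)/(-56739) - 483786/(-388514) = (-137 + 685)/(-56739) - 483786/(-388514) = 548*(-1/56739) - 483786*(-1/388514) = -548/56739 + 241893/194257 = 13618314091/11021947923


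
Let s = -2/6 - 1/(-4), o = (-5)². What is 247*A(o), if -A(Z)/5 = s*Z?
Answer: 30875/12 ≈ 2572.9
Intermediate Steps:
o = 25
s = -1/12 (s = -2*⅙ - 1*(-¼) = -⅓ + ¼ = -1/12 ≈ -0.083333)
A(Z) = 5*Z/12 (A(Z) = -(-5)*Z/12 = 5*Z/12)
247*A(o) = 247*((5/12)*25) = 247*(125/12) = 30875/12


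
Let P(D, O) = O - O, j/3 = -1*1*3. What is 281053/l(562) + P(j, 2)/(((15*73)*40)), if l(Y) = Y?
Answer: 281053/562 ≈ 500.09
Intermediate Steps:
j = -9 (j = 3*(-1*1*3) = 3*(-1*3) = 3*(-3) = -9)
P(D, O) = 0
281053/l(562) + P(j, 2)/(((15*73)*40)) = 281053/562 + 0/(((15*73)*40)) = 281053*(1/562) + 0/((1095*40)) = 281053/562 + 0/43800 = 281053/562 + 0*(1/43800) = 281053/562 + 0 = 281053/562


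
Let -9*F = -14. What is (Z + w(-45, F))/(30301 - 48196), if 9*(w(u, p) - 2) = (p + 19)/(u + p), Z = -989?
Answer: 3473438/62972505 ≈ 0.055158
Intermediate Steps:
F = 14/9 (F = -⅑*(-14) = 14/9 ≈ 1.5556)
w(u, p) = 2 + (19 + p)/(9*(p + u)) (w(u, p) = 2 + ((p + 19)/(u + p))/9 = 2 + ((19 + p)/(p + u))/9 = 2 + (19 + p)/(9*(p + u)))
(Z + w(-45, F))/(30301 - 48196) = (-989 + (19 + 18*(-45) + 19*(14/9))/(9*(14/9 - 45)))/(30301 - 48196) = (-989 + (19 - 810 + 266/9)/(9*(-391/9)))/(-17895) = (-989 + (⅑)*(-9/391)*(-6853/9))*(-1/17895) = (-989 + 6853/3519)*(-1/17895) = -3473438/3519*(-1/17895) = 3473438/62972505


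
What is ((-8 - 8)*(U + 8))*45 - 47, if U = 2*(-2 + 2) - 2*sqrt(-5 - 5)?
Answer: -5807 + 1440*I*sqrt(10) ≈ -5807.0 + 4553.7*I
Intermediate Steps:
U = -2*I*sqrt(10) (U = 2*0 - 2*I*sqrt(10) = 0 - 2*I*sqrt(10) = -2*I*sqrt(10) ≈ -6.3246*I)
((-8 - 8)*(U + 8))*45 - 47 = ((-8 - 8)*(-2*I*sqrt(10) + 8))*45 - 47 = -16*(8 - 2*I*sqrt(10))*45 - 47 = (-128 + 32*I*sqrt(10))*45 - 47 = (-5760 + 1440*I*sqrt(10)) - 47 = -5807 + 1440*I*sqrt(10)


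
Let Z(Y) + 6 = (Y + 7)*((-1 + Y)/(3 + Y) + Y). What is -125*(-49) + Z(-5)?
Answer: 6115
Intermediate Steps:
Z(Y) = -6 + (7 + Y)*(Y + (-1 + Y)/(3 + Y)) (Z(Y) = -6 + (Y + 7)*((-1 + Y)/(3 + Y) + Y) = -6 + (7 + Y)*((-1 + Y)/(3 + Y) + Y) = -6 + (7 + Y)*(Y + (-1 + Y)/(3 + Y)))
-125*(-49) + Z(-5) = -125*(-49) + (-25 + (-5)³ + 11*(-5)² + 21*(-5))/(3 - 5) = 6125 + (-25 - 125 + 11*25 - 105)/(-2) = 6125 - (-25 - 125 + 275 - 105)/2 = 6125 - ½*20 = 6125 - 10 = 6115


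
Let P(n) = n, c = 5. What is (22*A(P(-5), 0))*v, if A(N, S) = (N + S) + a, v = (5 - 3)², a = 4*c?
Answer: 1320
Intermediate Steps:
a = 20 (a = 4*5 = 20)
v = 4 (v = 2² = 4)
A(N, S) = 20 + N + S (A(N, S) = (N + S) + 20 = 20 + N + S)
(22*A(P(-5), 0))*v = (22*(20 - 5 + 0))*4 = (22*15)*4 = 330*4 = 1320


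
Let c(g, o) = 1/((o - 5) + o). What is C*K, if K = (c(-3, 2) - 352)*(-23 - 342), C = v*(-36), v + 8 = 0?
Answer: 37107360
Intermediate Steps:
v = -8 (v = -8 + 0 = -8)
c(g, o) = 1/(-5 + 2*o) (c(g, o) = 1/((-5 + o) + o) = 1/(-5 + 2*o))
C = 288 (C = -8*(-36) = 288)
K = 128845 (K = (1/(-5 + 2*2) - 352)*(-23 - 342) = (1/(-5 + 4) - 352)*(-365) = (1/(-1) - 352)*(-365) = (-1 - 352)*(-365) = -353*(-365) = 128845)
C*K = 288*128845 = 37107360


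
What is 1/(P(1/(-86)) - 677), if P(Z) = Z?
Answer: -86/58223 ≈ -0.0014771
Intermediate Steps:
1/(P(1/(-86)) - 677) = 1/(1/(-86) - 677) = 1/(-1/86 - 677) = 1/(-58223/86) = -86/58223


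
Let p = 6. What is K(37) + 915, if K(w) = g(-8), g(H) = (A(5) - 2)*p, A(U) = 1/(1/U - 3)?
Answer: 6306/7 ≈ 900.86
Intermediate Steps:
A(U) = 1/(-3 + 1/U)
g(H) = -99/7 (g(H) = (-1*5/(-1 + 3*5) - 2)*6 = (-1*5/(-1 + 15) - 2)*6 = (-1*5/14 - 2)*6 = (-1*5*1/14 - 2)*6 = (-5/14 - 2)*6 = -33/14*6 = -99/7)
K(w) = -99/7
K(37) + 915 = -99/7 + 915 = 6306/7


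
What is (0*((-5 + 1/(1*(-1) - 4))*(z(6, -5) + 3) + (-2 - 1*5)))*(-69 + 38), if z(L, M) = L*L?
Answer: 0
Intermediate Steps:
z(L, M) = L²
(0*((-5 + 1/(1*(-1) - 4))*(z(6, -5) + 3) + (-2 - 1*5)))*(-69 + 38) = (0*((-5 + 1/(1*(-1) - 4))*(6² + 3) + (-2 - 1*5)))*(-69 + 38) = (0*((-5 + 1/(-1 - 4))*(36 + 3) + (-2 - 5)))*(-31) = (0*((-5 + 1/(-5))*39 - 7))*(-31) = (0*((-5 - ⅕)*39 - 7))*(-31) = (0*(-26/5*39 - 7))*(-31) = (0*(-1014/5 - 7))*(-31) = (0*(-1049/5))*(-31) = 0*(-31) = 0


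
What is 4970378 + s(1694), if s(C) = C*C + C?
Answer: 7841708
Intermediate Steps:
s(C) = C + C² (s(C) = C² + C = C + C²)
4970378 + s(1694) = 4970378 + 1694*(1 + 1694) = 4970378 + 1694*1695 = 4970378 + 2871330 = 7841708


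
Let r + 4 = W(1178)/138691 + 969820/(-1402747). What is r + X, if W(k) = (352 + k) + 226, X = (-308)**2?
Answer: 18454727680948332/194548384177 ≈ 94859.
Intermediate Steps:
X = 94864
W(k) = 578 + k
r = -910235618596/194548384177 (r = -4 + ((578 + 1178)/138691 + 969820/(-1402747)) = -4 + (1756*(1/138691) + 969820*(-1/1402747)) = -4 + (1756/138691 - 969820/1402747) = -4 - 132042081888/194548384177 = -910235618596/194548384177 ≈ -4.6787)
r + X = -910235618596/194548384177 + 94864 = 18454727680948332/194548384177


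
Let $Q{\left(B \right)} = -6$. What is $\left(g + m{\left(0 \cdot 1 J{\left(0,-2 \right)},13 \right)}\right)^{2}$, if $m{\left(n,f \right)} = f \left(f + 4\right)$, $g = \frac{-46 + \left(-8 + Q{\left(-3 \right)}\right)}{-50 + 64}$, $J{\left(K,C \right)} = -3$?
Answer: $\frac{2301289}{49} \approx 46965.0$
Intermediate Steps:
$g = - \frac{30}{7}$ ($g = \frac{-46 - 14}{-50 + 64} = \frac{-46 - 14}{14} = \left(-60\right) \frac{1}{14} = - \frac{30}{7} \approx -4.2857$)
$m{\left(n,f \right)} = f \left(4 + f\right)$
$\left(g + m{\left(0 \cdot 1 J{\left(0,-2 \right)},13 \right)}\right)^{2} = \left(- \frac{30}{7} + 13 \left(4 + 13\right)\right)^{2} = \left(- \frac{30}{7} + 13 \cdot 17\right)^{2} = \left(- \frac{30}{7} + 221\right)^{2} = \left(\frac{1517}{7}\right)^{2} = \frac{2301289}{49}$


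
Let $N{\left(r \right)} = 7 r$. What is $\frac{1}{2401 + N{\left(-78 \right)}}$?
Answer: $\frac{1}{1855} \approx 0.00053908$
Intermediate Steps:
$\frac{1}{2401 + N{\left(-78 \right)}} = \frac{1}{2401 + 7 \left(-78\right)} = \frac{1}{2401 - 546} = \frac{1}{1855}$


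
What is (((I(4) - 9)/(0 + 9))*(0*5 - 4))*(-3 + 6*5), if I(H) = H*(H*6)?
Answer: -1044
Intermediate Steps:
I(H) = 6*H² (I(H) = H*(6*H) = 6*H²)
(((I(4) - 9)/(0 + 9))*(0*5 - 4))*(-3 + 6*5) = (((6*4² - 9)/(0 + 9))*(0*5 - 4))*(-3 + 6*5) = (((6*16 - 9)/9)*(0 - 4))*(-3 + 30) = (((96 - 9)*(⅑))*(-4))*27 = ((87*(⅑))*(-4))*27 = ((29/3)*(-4))*27 = -116/3*27 = -1044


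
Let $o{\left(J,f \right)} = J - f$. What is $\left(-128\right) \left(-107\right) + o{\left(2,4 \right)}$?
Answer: $13694$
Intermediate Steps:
$\left(-128\right) \left(-107\right) + o{\left(2,4 \right)} = \left(-128\right) \left(-107\right) + \left(2 - 4\right) = 13696 + \left(2 - 4\right) = 13696 - 2 = 13694$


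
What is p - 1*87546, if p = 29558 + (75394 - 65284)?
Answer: -47878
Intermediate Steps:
p = 39668 (p = 29558 + 10110 = 39668)
p - 1*87546 = 39668 - 1*87546 = 39668 - 87546 = -47878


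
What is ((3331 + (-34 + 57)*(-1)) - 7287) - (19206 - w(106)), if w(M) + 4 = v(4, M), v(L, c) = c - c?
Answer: -23189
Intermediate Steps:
v(L, c) = 0
w(M) = -4 (w(M) = -4 + 0 = -4)
((3331 + (-34 + 57)*(-1)) - 7287) - (19206 - w(106)) = ((3331 + (-34 + 57)*(-1)) - 7287) - (19206 - 1*(-4)) = ((3331 + 23*(-1)) - 7287) - (19206 + 4) = ((3331 - 23) - 7287) - 1*19210 = (3308 - 7287) - 19210 = -3979 - 19210 = -23189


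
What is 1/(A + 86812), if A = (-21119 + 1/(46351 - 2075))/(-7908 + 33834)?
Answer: 382633192/33216840975623 ≈ 1.1519e-5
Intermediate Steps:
A = -311688281/382633192 (A = (-21119 + 1/44276)/25926 = (-21119 + 1/44276)*(1/25926) = -935064843/44276*1/25926 = -311688281/382633192 ≈ -0.81459)
1/(A + 86812) = 1/(-311688281/382633192 + 86812) = 1/(33216840975623/382633192) = 382633192/33216840975623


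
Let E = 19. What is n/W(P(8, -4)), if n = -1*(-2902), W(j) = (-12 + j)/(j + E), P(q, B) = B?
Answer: -21765/8 ≈ -2720.6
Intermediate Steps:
W(j) = (-12 + j)/(19 + j) (W(j) = (-12 + j)/(j + 19) = (-12 + j)/(19 + j))
n = 2902
n/W(P(8, -4)) = 2902/(((-12 - 4)/(19 - 4))) = 2902/((-16/15)) = 2902/(((1/15)*(-16))) = 2902/(-16/15) = 2902*(-15/16) = -21765/8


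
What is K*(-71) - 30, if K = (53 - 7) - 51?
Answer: 325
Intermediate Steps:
K = -5 (K = 46 - 51 = -5)
K*(-71) - 30 = -5*(-71) - 30 = 355 - 30 = 325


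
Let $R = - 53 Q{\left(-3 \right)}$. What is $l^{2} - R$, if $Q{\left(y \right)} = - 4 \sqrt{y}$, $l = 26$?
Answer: $676 - 212 i \sqrt{3} \approx 676.0 - 367.19 i$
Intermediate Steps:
$R = 212 i \sqrt{3}$ ($R = - 53 \left(- 4 \sqrt{-3}\right) = - 53 \left(- 4 i \sqrt{3}\right) = 212 i \sqrt{3} \approx 367.19 i$)
$l^{2} - R = 26^{2} - 212 i \sqrt{3} = 676 - 212 i \sqrt{3}$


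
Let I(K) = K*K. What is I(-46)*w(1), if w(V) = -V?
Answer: -2116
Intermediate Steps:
I(K) = K²
I(-46)*w(1) = (-46)²*(-1*1) = 2116*(-1) = -2116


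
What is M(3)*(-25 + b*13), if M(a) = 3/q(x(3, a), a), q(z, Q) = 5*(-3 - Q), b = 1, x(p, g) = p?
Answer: 6/5 ≈ 1.2000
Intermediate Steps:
q(z, Q) = -15 - 5*Q
M(a) = 3/(-15 - 5*a)
M(3)*(-25 + b*13) = (-3/(15 + 5*3))*(-25 + 1*13) = (-3/(15 + 15))*(-25 + 13) = -3/30*(-12) = -3*1/30*(-12) = -⅒*(-12) = 6/5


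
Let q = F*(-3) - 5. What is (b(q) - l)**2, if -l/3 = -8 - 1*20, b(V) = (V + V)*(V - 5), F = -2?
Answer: 8464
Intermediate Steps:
q = 1 (q = -2*(-3) - 5 = 6 - 5 = 1)
b(V) = 2*V*(-5 + V) (b(V) = (2*V)*(-5 + V) = 2*V*(-5 + V))
l = 84 (l = -3*(-8 - 1*20) = -3*(-8 - 20) = -3*(-28) = 84)
(b(q) - l)**2 = (2*1*(-5 + 1) - 1*84)**2 = (2*1*(-4) - 84)**2 = (-8 - 84)**2 = (-92)**2 = 8464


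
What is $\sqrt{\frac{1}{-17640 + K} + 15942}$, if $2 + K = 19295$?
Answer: $\frac{\sqrt{43560065931}}{1653} \approx 126.26$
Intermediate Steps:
$K = 19293$ ($K = -2 + 19295 = 19293$)
$\sqrt{\frac{1}{-17640 + K} + 15942} = \sqrt{\frac{1}{-17640 + 19293} + 15942} = \sqrt{\frac{1}{1653} + 15942} = \sqrt{\frac{26352127}{1653}} = \frac{\sqrt{43560065931}}{1653}$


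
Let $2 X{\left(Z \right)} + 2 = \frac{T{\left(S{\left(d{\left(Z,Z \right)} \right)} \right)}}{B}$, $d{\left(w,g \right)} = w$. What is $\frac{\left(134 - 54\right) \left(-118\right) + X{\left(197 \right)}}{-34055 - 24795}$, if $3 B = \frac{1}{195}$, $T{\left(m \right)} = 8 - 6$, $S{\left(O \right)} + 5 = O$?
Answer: $\frac{4428}{29425} \approx 0.15048$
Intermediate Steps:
$S{\left(O \right)} = -5 + O$
$T{\left(m \right)} = 2$ ($T{\left(m \right)} = 8 - 6 = 2$)
$B = \frac{1}{585}$ ($B = \frac{1}{3 \cdot 195} = \frac{1}{3} \cdot \frac{1}{195} = \frac{1}{585} \approx 0.0017094$)
$X{\left(Z \right)} = 584$ ($X{\left(Z \right)} = -1 + \frac{2 \frac{1}{\frac{1}{585}}}{2} = -1 + \frac{2 \cdot 585}{2} = -1 + \frac{1}{2} \cdot 1170 = -1 + 585 = 584$)
$\frac{\left(134 - 54\right) \left(-118\right) + X{\left(197 \right)}}{-34055 - 24795} = \frac{\left(134 - 54\right) \left(-118\right) + 584}{-34055 - 24795} = \frac{\left(134 - 54\right) \left(-118\right) + 584}{-58850} = \left(80 \left(-118\right) + 584\right) \left(- \frac{1}{58850}\right) = \left(-9440 + 584\right) \left(- \frac{1}{58850}\right) = \left(-8856\right) \left(- \frac{1}{58850}\right) = \frac{4428}{29425}$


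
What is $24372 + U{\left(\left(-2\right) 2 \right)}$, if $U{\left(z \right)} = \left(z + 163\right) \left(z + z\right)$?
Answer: $23100$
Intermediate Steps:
$U{\left(z \right)} = 2 z \left(163 + z\right)$ ($U{\left(z \right)} = \left(163 + z\right) 2 z = 2 z \left(163 + z\right)$)
$24372 + U{\left(\left(-2\right) 2 \right)} = 24372 + 2 \left(\left(-2\right) 2\right) \left(163 - 4\right) = 24372 + 2 \left(-4\right) \left(163 - 4\right) = 24372 + 2 \left(-4\right) 159 = 24372 - 1272 = 23100$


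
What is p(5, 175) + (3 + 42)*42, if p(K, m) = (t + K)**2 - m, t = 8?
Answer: 1884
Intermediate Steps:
p(K, m) = (8 + K)**2 - m
p(5, 175) + (3 + 42)*42 = ((8 + 5)**2 - 1*175) + (3 + 42)*42 = (13**2 - 175) + 45*42 = (169 - 175) + 1890 = -6 + 1890 = 1884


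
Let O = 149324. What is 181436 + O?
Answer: 330760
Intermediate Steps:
181436 + O = 181436 + 149324 = 330760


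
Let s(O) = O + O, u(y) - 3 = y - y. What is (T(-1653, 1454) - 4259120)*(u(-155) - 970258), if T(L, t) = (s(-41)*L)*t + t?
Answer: -187090602145590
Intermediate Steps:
u(y) = 3 (u(y) = 3 + (y - y) = 3 + 0 = 3)
s(O) = 2*O
T(L, t) = t - 82*L*t (T(L, t) = ((2*(-41))*L)*t + t = (-82*L)*t + t = -82*L*t + t = t - 82*L*t)
(T(-1653, 1454) - 4259120)*(u(-155) - 970258) = (1454*(1 - 82*(-1653)) - 4259120)*(3 - 970258) = (1454*(1 + 135546) - 4259120)*(-970255) = (1454*135547 - 4259120)*(-970255) = (197085338 - 4259120)*(-970255) = 192826218*(-970255) = -187090602145590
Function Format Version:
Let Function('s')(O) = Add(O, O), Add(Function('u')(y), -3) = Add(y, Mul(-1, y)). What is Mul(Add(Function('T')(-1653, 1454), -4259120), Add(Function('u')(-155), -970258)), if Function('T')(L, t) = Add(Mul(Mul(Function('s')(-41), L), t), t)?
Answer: -187090602145590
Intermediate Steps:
Function('u')(y) = 3 (Function('u')(y) = Add(3, Add(y, Mul(-1, y))) = Add(3, 0) = 3)
Function('s')(O) = Mul(2, O)
Function('T')(L, t) = Add(t, Mul(-82, L, t)) (Function('T')(L, t) = Add(Mul(Mul(Mul(2, -41), L), t), t) = Add(Mul(Mul(-82, L), t), t) = Add(Mul(-82, L, t), t) = Add(t, Mul(-82, L, t)))
Mul(Add(Function('T')(-1653, 1454), -4259120), Add(Function('u')(-155), -970258)) = Mul(Add(Mul(1454, Add(1, Mul(-82, -1653))), -4259120), Add(3, -970258)) = Mul(Add(Mul(1454, Add(1, 135546)), -4259120), -970255) = Mul(Add(Mul(1454, 135547), -4259120), -970255) = Mul(Add(197085338, -4259120), -970255) = Mul(192826218, -970255) = -187090602145590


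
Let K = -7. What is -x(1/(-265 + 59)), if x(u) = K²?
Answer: -49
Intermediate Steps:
x(u) = 49 (x(u) = (-7)² = 49)
-x(1/(-265 + 59)) = -1*49 = -49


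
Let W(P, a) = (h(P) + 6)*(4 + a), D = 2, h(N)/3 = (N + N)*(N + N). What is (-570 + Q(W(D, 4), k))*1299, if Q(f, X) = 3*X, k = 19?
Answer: -666387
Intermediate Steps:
h(N) = 12*N**2 (h(N) = 3*((N + N)*(N + N)) = 3*((2*N)*(2*N)) = 3*(4*N**2) = 12*N**2)
W(P, a) = (4 + a)*(6 + 12*P**2) (W(P, a) = (12*P**2 + 6)*(4 + a) = (6 + 12*P**2)*(4 + a) = (4 + a)*(6 + 12*P**2))
(-570 + Q(W(D, 4), k))*1299 = (-570 + 3*19)*1299 = (-570 + 57)*1299 = -513*1299 = -666387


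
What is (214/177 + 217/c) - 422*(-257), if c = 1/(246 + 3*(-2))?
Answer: 28414732/177 ≈ 1.6054e+5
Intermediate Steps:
c = 1/240 (c = 1/(246 - 6) = 1/240 ≈ 0.0041667)
(214/177 + 217/c) - 422*(-257) = (214/177 + 217/(1/240)) - 422*(-257) = (214*(1/177) + 217*240) + 108454 = (214/177 + 52080) + 108454 = 9218374/177 + 108454 = 28414732/177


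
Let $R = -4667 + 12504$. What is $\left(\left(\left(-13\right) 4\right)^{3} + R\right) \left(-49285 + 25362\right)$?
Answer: $3176280633$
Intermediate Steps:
$R = 7837$
$\left(\left(\left(-13\right) 4\right)^{3} + R\right) \left(-49285 + 25362\right) = \left(\left(\left(-13\right) 4\right)^{3} + 7837\right) \left(-49285 + 25362\right) = \left(\left(-52\right)^{3} + 7837\right) \left(-23923\right) = \left(-140608 + 7837\right) \left(-23923\right) = \left(-132771\right) \left(-23923\right) = 3176280633$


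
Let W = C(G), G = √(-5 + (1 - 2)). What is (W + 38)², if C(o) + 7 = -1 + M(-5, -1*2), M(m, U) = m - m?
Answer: 900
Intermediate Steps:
M(m, U) = 0
G = I*√6 (G = √(-5 - 1) = √(-6) = I*√6 ≈ 2.4495*I)
C(o) = -8 (C(o) = -7 + (-1 + 0) = -7 - 1 = -8)
W = -8
(W + 38)² = (-8 + 38)² = 30² = 900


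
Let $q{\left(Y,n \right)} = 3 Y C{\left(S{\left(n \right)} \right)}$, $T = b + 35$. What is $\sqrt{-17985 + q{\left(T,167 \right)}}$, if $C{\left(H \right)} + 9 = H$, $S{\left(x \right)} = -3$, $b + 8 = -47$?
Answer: $i \sqrt{17265} \approx 131.4 i$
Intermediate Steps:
$b = -55$ ($b = -8 - 47 = -55$)
$C{\left(H \right)} = -9 + H$
$T = -20$ ($T = -55 + 35 = -20$)
$q{\left(Y,n \right)} = - 36 Y$ ($q{\left(Y,n \right)} = 3 Y \left(-9 - 3\right) = 3 Y \left(-12\right) = - 36 Y$)
$\sqrt{-17985 + q{\left(T,167 \right)}} = \sqrt{-17985 - -720} = \sqrt{-17985 + 720} = \sqrt{-17265} = i \sqrt{17265}$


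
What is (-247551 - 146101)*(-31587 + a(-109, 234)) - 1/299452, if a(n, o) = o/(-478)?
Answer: 889923535086764401/71569028 ≈ 1.2434e+10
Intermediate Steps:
a(n, o) = -o/478 (a(n, o) = o*(-1/478) = -o/478)
(-247551 - 146101)*(-31587 + a(-109, 234)) - 1/299452 = (-247551 - 146101)*(-31587 - 1/478*234) - 1/299452 = -393652*(-31587 - 117/239) - 1*1/299452 = -393652*(-7549410/239) - 1/299452 = 2971840345320/239 - 1/299452 = 889923535086764401/71569028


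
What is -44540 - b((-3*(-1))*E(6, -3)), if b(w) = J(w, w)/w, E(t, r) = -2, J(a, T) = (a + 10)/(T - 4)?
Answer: -668101/15 ≈ -44540.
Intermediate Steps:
J(a, T) = (10 + a)/(-4 + T)
b(w) = (10 + w)/(w*(-4 + w)) (b(w) = ((10 + w)/(-4 + w))/w = (10 + w)/(w*(-4 + w)))
-44540 - b((-3*(-1))*E(6, -3)) = -44540 - (10 - 3*(-1)*(-2))/((-3*(-1)*(-2))*(-4 - 3*(-1)*(-2))) = -44540 - (10 + 3*(-2))/((3*(-2))*(-4 + 3*(-2))) = -44540 - (10 - 6)/((-6)*(-4 - 6)) = -44540 - (-1)*4/(6*(-10)) = -44540 - (-1)*(-1)*4/(6*10) = -44540 - 1*1/15 = -44540 - 1/15 = -668101/15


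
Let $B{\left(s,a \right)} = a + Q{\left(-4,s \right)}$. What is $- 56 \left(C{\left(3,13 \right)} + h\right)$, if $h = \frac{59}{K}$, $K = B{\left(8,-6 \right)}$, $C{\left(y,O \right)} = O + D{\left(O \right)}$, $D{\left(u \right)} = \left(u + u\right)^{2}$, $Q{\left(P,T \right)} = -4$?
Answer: $- \frac{191268}{5} \approx -38254.0$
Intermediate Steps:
$D{\left(u \right)} = 4 u^{2}$ ($D{\left(u \right)} = \left(2 u\right)^{2} = 4 u^{2}$)
$C{\left(y,O \right)} = O + 4 O^{2}$
$B{\left(s,a \right)} = -4 + a$ ($B{\left(s,a \right)} = a - 4 = -4 + a$)
$K = -10$ ($K = -4 - 6 = -10$)
$h = - \frac{59}{10}$ ($h = \frac{59}{-10} = 59 \left(- \frac{1}{10}\right) = - \frac{59}{10} \approx -5.9$)
$- 56 \left(C{\left(3,13 \right)} + h\right) = - 56 \left(13 \left(1 + 4 \cdot 13\right) - \frac{59}{10}\right) = - 56 \left(13 \left(1 + 52\right) - \frac{59}{10}\right) = - 56 \left(13 \cdot 53 - \frac{59}{10}\right) = - 56 \left(689 - \frac{59}{10}\right) = \left(-56\right) \frac{6831}{10} = - \frac{191268}{5}$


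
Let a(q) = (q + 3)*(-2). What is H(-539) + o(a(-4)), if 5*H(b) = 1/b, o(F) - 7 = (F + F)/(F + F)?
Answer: 21559/2695 ≈ 7.9996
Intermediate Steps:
a(q) = -6 - 2*q (a(q) = (3 + q)*(-2) = -6 - 2*q)
o(F) = 8 (o(F) = 7 + (F + F)/(F + F) = 7 + (2*F)/((2*F)) = 7 + (2*F)*(1/(2*F)) = 7 + 1 = 8)
H(b) = 1/(5*b)
H(-539) + o(a(-4)) = (1/5)/(-539) + 8 = (1/5)*(-1/539) + 8 = -1/2695 + 8 = 21559/2695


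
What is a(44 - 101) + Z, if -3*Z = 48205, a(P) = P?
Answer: -48376/3 ≈ -16125.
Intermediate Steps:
Z = -48205/3 (Z = -⅓*48205 = -48205/3 ≈ -16068.)
a(44 - 101) + Z = (44 - 101) - 48205/3 = -57 - 48205/3 = -48376/3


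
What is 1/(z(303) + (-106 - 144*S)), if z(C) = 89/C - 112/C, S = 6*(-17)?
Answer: 303/4418323 ≈ 6.8578e-5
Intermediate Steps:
S = -102
z(C) = -23/C
1/(z(303) + (-106 - 144*S)) = 1/(-23/303 + (-106 - 144*(-102))) = 1/(-23*1/303 + (-106 + 14688)) = 1/(-23/303 + 14582) = 1/(4418323/303) = 303/4418323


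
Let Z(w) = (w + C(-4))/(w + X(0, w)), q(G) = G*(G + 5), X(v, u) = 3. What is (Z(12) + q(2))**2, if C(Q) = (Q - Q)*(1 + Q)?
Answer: 5476/25 ≈ 219.04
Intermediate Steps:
C(Q) = 0 (C(Q) = 0*(1 + Q) = 0)
q(G) = G*(5 + G)
Z(w) = w/(3 + w) (Z(w) = (w + 0)/(w + 3) = w/(3 + w))
(Z(12) + q(2))**2 = (12/(3 + 12) + 2*(5 + 2))**2 = (12/15 + 2*7)**2 = (12*(1/15) + 14)**2 = (4/5 + 14)**2 = (74/5)**2 = 5476/25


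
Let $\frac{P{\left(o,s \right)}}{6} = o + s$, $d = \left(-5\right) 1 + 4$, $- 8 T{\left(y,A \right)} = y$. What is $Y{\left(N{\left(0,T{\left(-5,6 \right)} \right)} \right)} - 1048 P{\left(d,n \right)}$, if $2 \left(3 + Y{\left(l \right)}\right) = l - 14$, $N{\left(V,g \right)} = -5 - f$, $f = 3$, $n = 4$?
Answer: $-18878$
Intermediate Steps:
$T{\left(y,A \right)} = - \frac{y}{8}$
$d = -1$ ($d = -5 + 4 = -1$)
$P{\left(o,s \right)} = 6 o + 6 s$ ($P{\left(o,s \right)} = 6 \left(o + s\right) = 6 o + 6 s$)
$N{\left(V,g \right)} = -8$ ($N{\left(V,g \right)} = -5 - 3 = -8$)
$Y{\left(l \right)} = -10 + \frac{l}{2}$ ($Y{\left(l \right)} = -3 + \frac{l - 14}{2} = -3 + \frac{-14 + l}{2} = -3 + \left(-7 + \frac{l}{2}\right) = -10 + \frac{l}{2}$)
$Y{\left(N{\left(0,T{\left(-5,6 \right)} \right)} \right)} - 1048 P{\left(d,n \right)} = \left(-10 + \frac{1}{2} \left(-8\right)\right) - 1048 \left(6 \left(-1\right) + 6 \cdot 4\right) = \left(-10 - 4\right) - 1048 \left(-6 + 24\right) = -14 - 18864 = -18878$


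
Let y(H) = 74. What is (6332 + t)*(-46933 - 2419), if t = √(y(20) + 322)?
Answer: -312496864 - 296112*√11 ≈ -3.1348e+8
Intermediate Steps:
t = 6*√11 (t = √(74 + 322) = √396 = 6*√11 ≈ 19.900)
(6332 + t)*(-46933 - 2419) = (6332 + 6*√11)*(-46933 - 2419) = (6332 + 6*√11)*(-49352) = -312496864 - 296112*√11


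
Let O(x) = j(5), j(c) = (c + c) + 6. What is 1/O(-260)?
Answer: 1/16 ≈ 0.062500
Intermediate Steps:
j(c) = 6 + 2*c (j(c) = 2*c + 6 = 6 + 2*c)
O(x) = 16 (O(x) = 6 + 2*5 = 6 + 10 = 16)
1/O(-260) = 1/16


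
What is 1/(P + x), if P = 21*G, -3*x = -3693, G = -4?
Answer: 1/1147 ≈ 0.00087184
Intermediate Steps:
x = 1231 (x = -⅓*(-3693) = 1231)
P = -84 (P = 21*(-4) = -84)
1/(P + x) = 1/(-84 + 1231) = 1/1147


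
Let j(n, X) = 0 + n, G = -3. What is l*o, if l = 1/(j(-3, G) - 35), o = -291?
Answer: 291/38 ≈ 7.6579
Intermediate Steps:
j(n, X) = n
l = -1/38 (l = 1/(-3 - 35) = 1/(-38) = -1/38 ≈ -0.026316)
l*o = -1/38*(-291) = 291/38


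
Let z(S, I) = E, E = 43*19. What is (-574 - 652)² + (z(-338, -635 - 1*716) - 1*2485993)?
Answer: -982100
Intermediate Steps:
E = 817
z(S, I) = 817
(-574 - 652)² + (z(-338, -635 - 1*716) - 1*2485993) = (-574 - 652)² + (817 - 1*2485993) = (-1226)² + (817 - 2485993) = 1503076 - 2485176 = -982100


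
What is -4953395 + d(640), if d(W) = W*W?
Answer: -4543795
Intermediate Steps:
d(W) = W**2
-4953395 + d(640) = -4953395 + 640**2 = -4953395 + 409600 = -4543795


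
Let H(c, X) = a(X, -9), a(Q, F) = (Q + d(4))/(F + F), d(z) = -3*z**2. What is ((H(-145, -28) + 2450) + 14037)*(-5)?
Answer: -742105/9 ≈ -82456.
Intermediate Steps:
a(Q, F) = (-48 + Q)/(2*F) (a(Q, F) = (Q - 3*4**2)/(F + F) = (Q - 3*16)/((2*F)) = (Q - 48)*(1/(2*F)) = (-48 + Q)*(1/(2*F)) = (-48 + Q)/(2*F))
H(c, X) = 8/3 - X/18 (H(c, X) = (1/2)*(-48 + X)/(-9) = (1/2)*(-1/9)*(-48 + X) = 8/3 - X/18)
((H(-145, -28) + 2450) + 14037)*(-5) = (((8/3 - 1/18*(-28)) + 2450) + 14037)*(-5) = (((8/3 + 14/9) + 2450) + 14037)*(-5) = ((38/9 + 2450) + 14037)*(-5) = (22088/9 + 14037)*(-5) = (148421/9)*(-5) = -742105/9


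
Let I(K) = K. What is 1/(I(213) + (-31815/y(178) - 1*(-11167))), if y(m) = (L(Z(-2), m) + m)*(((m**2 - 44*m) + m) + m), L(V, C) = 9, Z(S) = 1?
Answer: 4526896/51516044665 ≈ 8.7874e-5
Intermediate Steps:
y(m) = (9 + m)*(m**2 - 42*m) (y(m) = (9 + m)*(((m**2 - 44*m) + m) + m) = (9 + m)*((m**2 - 43*m) + m) = (9 + m)*(m**2 - 42*m))
1/(I(213) + (-31815/y(178) - 1*(-11167))) = 1/(213 + (-31815*1/(178*(-378 + 178**2 - 33*178)) - 1*(-11167))) = 1/(213 + (-31815*1/(178*(-378 + 31684 - 5874)) + 11167)) = 1/(213 + (-31815/(178*25432) + 11167)) = 1/(213 + (-31815/4526896 + 11167)) = 1/(213 + 50551815817/4526896) = 1/(51516044665/4526896) = 4526896/51516044665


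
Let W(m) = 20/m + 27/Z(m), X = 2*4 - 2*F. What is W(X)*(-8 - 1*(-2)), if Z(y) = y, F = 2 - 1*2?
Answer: -141/4 ≈ -35.250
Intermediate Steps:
F = 0 (F = 2 - 2 = 0)
X = 8 (X = 2*4 - 2*0 = 8 + 0 = 8)
W(m) = 47/m (W(m) = 20/m + 27/m = 47/m)
W(X)*(-8 - 1*(-2)) = (47/8)*(-8 - 1*(-2)) = (47*(⅛))*(-8 + 2) = (47/8)*(-6) = -141/4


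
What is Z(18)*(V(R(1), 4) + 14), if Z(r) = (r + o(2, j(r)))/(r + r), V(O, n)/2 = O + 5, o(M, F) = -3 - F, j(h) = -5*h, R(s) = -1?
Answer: 385/6 ≈ 64.167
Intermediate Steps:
V(O, n) = 10 + 2*O (V(O, n) = 2*(O + 5) = 2*(5 + O) = 10 + 2*O)
Z(r) = (-3 + 6*r)/(2*r) (Z(r) = (r + (-3 - (-5)*r))/(r + r) = (r + (-3 + 5*r))/((2*r)) = (-3 + 6*r)*(1/(2*r)) = (-3 + 6*r)/(2*r))
Z(18)*(V(R(1), 4) + 14) = (3 - 3/2/18)*((10 + 2*(-1)) + 14) = (3 - 3/2*1/18)*((10 - 2) + 14) = (3 - 1/12)*(8 + 14) = (35/12)*22 = 385/6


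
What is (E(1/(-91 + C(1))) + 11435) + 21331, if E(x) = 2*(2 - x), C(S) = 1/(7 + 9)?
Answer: 47680382/1455 ≈ 32770.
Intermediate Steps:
C(S) = 1/16
E(x) = 4 - 2*x
(E(1/(-91 + C(1))) + 11435) + 21331 = ((4 - 2/(-91 + 1/16)) + 11435) + 21331 = ((4 - 2/(-1455/16)) + 11435) + 21331 = ((4 - 2*(-16/1455)) + 11435) + 21331 = ((4 + 32/1455) + 11435) + 21331 = (5852/1455 + 11435) + 21331 = 16643777/1455 + 21331 = 47680382/1455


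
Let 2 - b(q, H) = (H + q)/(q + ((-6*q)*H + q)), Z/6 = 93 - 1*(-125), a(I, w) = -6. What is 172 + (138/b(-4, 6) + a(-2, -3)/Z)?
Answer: 2369179/9810 ≈ 241.51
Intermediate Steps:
Z = 1308 (Z = 6*(93 - 1*(-125)) = 6*(93 + 125) = 6*218 = 1308)
b(q, H) = 2 - (H + q)/(2*q - 6*H*q) (b(q, H) = 2 - (H + q)/(q + ((-6*q)*H + q)) = 2 - (H + q)/(q + (-6*H*q + q)) = 2 - (H + q)/(q + (q - 6*H*q)) = 2 - (H + q)/(2*q - 6*H*q))
172 + (138/b(-4, 6) + a(-2, -3)/Z) = 172 + (138/(((½)*(6 - 3*(-4) + 12*6*(-4))/(-4*(-1 + 3*6)))) - 6/1308) = 172 + (138/(((½)*(-¼)*(6 + 12 - 288)/(-1 + 18))) - 6*1/1308) = 172 + (138/(((½)*(-¼)*(-270)/17)) - 1/218) = 172 + (138/(((½)*(-¼)*(1/17)*(-270))) - 1/218) = 172 + (138/(135/68) - 1/218) = 172 + (138*(68/135) - 1/218) = 172 + (3128/45 - 1/218) = 172 + 681859/9810 = 2369179/9810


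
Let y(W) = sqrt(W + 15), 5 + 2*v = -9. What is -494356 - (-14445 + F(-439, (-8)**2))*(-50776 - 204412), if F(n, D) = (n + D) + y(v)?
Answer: -3782380516 + 510376*sqrt(2) ≈ -3.7817e+9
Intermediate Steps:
v = -7 (v = -5/2 + (1/2)*(-9) = -5/2 - 9/2 = -7)
y(W) = sqrt(15 + W)
F(n, D) = D + n + 2*sqrt(2) (F(n, D) = (n + D) + sqrt(15 - 7) = (D + n) + sqrt(8) = (D + n) + 2*sqrt(2) = D + n + 2*sqrt(2))
-494356 - (-14445 + F(-439, (-8)**2))*(-50776 - 204412) = -494356 - (-14445 + ((-8)**2 - 439 + 2*sqrt(2)))*(-50776 - 204412) = -494356 - (-14445 + (64 - 439 + 2*sqrt(2)))*(-255188) = -494356 - (-14445 + (-375 + 2*sqrt(2)))*(-255188) = -494356 - (-14820 + 2*sqrt(2))*(-255188) = -494356 - (3781886160 - 510376*sqrt(2)) = -494356 + (-3781886160 + 510376*sqrt(2)) = -3782380516 + 510376*sqrt(2)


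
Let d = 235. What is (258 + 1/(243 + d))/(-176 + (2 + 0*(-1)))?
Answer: -123325/83172 ≈ -1.4828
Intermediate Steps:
(258 + 1/(243 + d))/(-176 + (2 + 0*(-1))) = (258 + 1/(243 + 235))/(-176 + (2 + 0*(-1))) = (258 + 1/478)/(-176 + (2 + 0)) = (258 + 1/478)/(-176 + 2) = (123325/478)/(-174) = (123325/478)*(-1/174) = -123325/83172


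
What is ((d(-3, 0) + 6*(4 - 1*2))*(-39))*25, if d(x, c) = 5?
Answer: -16575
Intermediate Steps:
((d(-3, 0) + 6*(4 - 1*2))*(-39))*25 = ((5 + 6*(4 - 1*2))*(-39))*25 = ((5 + 6*(4 - 2))*(-39))*25 = ((5 + 6*2)*(-39))*25 = ((5 + 12)*(-39))*25 = (17*(-39))*25 = -663*25 = -16575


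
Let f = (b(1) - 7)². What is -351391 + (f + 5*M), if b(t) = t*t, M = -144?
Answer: -352075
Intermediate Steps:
b(t) = t²
f = 36 (f = (1² - 7)² = (1 - 7)² = (-6)² = 36)
-351391 + (f + 5*M) = -351391 + (36 + 5*(-144)) = -351391 + (36 - 720) = -351391 - 684 = -352075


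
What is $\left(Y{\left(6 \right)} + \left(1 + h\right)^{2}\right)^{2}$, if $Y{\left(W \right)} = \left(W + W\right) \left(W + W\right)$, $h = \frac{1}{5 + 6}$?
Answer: $\frac{308634624}{14641} \approx 21080.0$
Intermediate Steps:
$h = \frac{1}{11} \approx 0.090909$
$Y{\left(W \right)} = 4 W^{2}$ ($Y{\left(W \right)} = 2 W 2 W = 4 W^{2}$)
$\left(Y{\left(6 \right)} + \left(1 + h\right)^{2}\right)^{2} = \left(4 \cdot 6^{2} + \left(1 + \frac{1}{11}\right)^{2}\right)^{2} = \left(4 \cdot 36 + \left(\frac{12}{11}\right)^{2}\right)^{2} = \left(144 + \frac{144}{121}\right)^{2} = \left(\frac{17568}{121}\right)^{2} = \frac{308634624}{14641}$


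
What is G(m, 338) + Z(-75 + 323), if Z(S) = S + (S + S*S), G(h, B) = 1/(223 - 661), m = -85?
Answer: 27155999/438 ≈ 62000.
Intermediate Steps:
G(h, B) = -1/438 (G(h, B) = 1/(-438) = -1/438)
Z(S) = S² + 2*S (Z(S) = S + (S + S²) = S² + 2*S)
G(m, 338) + Z(-75 + 323) = -1/438 + (-75 + 323)*(2 + (-75 + 323)) = -1/438 + 248*(2 + 248) = -1/438 + 248*250 = -1/438 + 62000 = 27155999/438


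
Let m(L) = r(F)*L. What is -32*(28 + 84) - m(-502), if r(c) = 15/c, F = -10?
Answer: -4337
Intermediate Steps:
m(L) = -3*L/2 (m(L) = (15/(-10))*L = (15*(-⅒))*L = -3*L/2)
-32*(28 + 84) - m(-502) = -32*(28 + 84) - (-3)*(-502)/2 = -32*112 - 1*753 = -3584 - 753 = -4337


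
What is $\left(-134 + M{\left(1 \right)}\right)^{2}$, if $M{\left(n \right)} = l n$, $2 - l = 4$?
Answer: $18496$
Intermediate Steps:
$l = -2$ ($l = 2 - 4 = -2$)
$M{\left(n \right)} = - 2 n$
$\left(-134 + M{\left(1 \right)}\right)^{2} = \left(-134 - 2\right)^{2} = \left(-136\right)^{2} = 18496$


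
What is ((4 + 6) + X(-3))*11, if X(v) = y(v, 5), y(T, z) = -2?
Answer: 88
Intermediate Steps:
X(v) = -2
((4 + 6) + X(-3))*11 = ((4 + 6) - 2)*11 = (10 - 2)*11 = 8*11 = 88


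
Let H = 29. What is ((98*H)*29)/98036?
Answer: 41209/49018 ≈ 0.84069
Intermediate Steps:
((98*H)*29)/98036 = ((98*29)*29)/98036 = (2842*29)*(1/98036) = 82418*(1/98036) = 41209/49018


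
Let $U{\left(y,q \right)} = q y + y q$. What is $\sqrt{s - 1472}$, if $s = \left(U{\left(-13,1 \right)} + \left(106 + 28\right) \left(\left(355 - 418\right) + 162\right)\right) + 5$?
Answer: $\sqrt{11773} \approx 108.5$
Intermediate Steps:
$U{\left(y,q \right)} = 2 q y$ ($U{\left(y,q \right)} = q y + q y = 2 q y$)
$s = 13245$ ($s = \left(2 \cdot 1 \left(-13\right) + \left(106 + 28\right) \left(\left(355 - 418\right) + 162\right)\right) + 5 = \left(-26 + 134 \left(-63 + 162\right)\right) + 5 = \left(-26 + 134 \cdot 99\right) + 5 = \left(-26 + 13266\right) + 5 = 13240 + 5 = 13245$)
$\sqrt{s - 1472} = \sqrt{13245 - 1472} = \sqrt{11773}$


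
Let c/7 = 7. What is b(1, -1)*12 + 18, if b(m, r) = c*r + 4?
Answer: -522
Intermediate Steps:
c = 49 (c = 7*7 = 49)
b(m, r) = 4 + 49*r (b(m, r) = 49*r + 4 = 4 + 49*r)
b(1, -1)*12 + 18 = (4 + 49*(-1))*12 + 18 = (4 - 49)*12 + 18 = -45*12 + 18 = -540 + 18 = -522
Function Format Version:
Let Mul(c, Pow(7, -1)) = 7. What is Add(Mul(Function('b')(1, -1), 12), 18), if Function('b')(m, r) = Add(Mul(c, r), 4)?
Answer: -522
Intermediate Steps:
c = 49 (c = Mul(7, 7) = 49)
Function('b')(m, r) = Add(4, Mul(49, r)) (Function('b')(m, r) = Add(Mul(49, r), 4) = Add(4, Mul(49, r)))
Add(Mul(Function('b')(1, -1), 12), 18) = Add(Mul(Add(4, Mul(49, -1)), 12), 18) = Add(Mul(Add(4, -49), 12), 18) = Add(Mul(-45, 12), 18) = Add(-540, 18) = -522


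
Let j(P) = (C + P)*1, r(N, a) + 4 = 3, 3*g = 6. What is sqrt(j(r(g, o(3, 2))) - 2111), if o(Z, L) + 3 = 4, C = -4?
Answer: 46*I ≈ 46.0*I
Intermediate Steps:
g = 2 (g = (1/3)*6 = 2)
o(Z, L) = 1 (o(Z, L) = -3 + 4 = 1)
r(N, a) = -1 (r(N, a) = -4 + 3 = -1)
j(P) = -4 + P (j(P) = (-4 + P)*1 = -4 + P)
sqrt(j(r(g, o(3, 2))) - 2111) = sqrt((-4 - 1) - 2111) = sqrt(-5 - 2111) = sqrt(-2116) = 46*I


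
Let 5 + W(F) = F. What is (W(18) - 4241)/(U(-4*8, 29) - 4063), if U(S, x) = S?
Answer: 604/585 ≈ 1.0325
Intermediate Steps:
W(F) = -5 + F
(W(18) - 4241)/(U(-4*8, 29) - 4063) = ((-5 + 18) - 4241)/(-4*8 - 4063) = (13 - 4241)/(-32 - 4063) = -4228/(-4095) = -4228*(-1/4095) = 604/585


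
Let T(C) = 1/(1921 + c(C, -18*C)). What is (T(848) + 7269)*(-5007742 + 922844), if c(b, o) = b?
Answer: -82220263228076/2769 ≈ -2.9693e+10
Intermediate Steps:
T(C) = 1/(1921 + C)
(T(848) + 7269)*(-5007742 + 922844) = (1/(1921 + 848) + 7269)*(-5007742 + 922844) = (1/2769 + 7269)*(-4084898) = (20127862/2769)*(-4084898) = -82220263228076/2769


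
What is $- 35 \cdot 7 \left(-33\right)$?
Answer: $8085$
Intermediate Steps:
$- 35 \cdot 7 \left(-33\right) = - 245 \left(-33\right) = \left(-1\right) \left(-8085\right) = 8085$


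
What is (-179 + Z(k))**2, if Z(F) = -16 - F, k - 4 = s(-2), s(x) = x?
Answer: 38809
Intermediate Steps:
k = 2 (k = 4 - 2 = 2)
(-179 + Z(k))**2 = (-179 + (-16 - 1*2))**2 = (-179 + (-16 - 2))**2 = (-179 - 18)**2 = (-197)**2 = 38809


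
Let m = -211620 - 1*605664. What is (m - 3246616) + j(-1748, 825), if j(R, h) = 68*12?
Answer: -4063084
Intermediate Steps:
j(R, h) = 816
m = -817284 (m = -211620 - 605664 = -817284)
(m - 3246616) + j(-1748, 825) = (-817284 - 3246616) + 816 = -4063900 + 816 = -4063084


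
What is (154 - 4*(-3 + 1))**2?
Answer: 26244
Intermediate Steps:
(154 - 4*(-3 + 1))**2 = (154 - 4*(-2))**2 = (154 + 8)**2 = 162**2 = 26244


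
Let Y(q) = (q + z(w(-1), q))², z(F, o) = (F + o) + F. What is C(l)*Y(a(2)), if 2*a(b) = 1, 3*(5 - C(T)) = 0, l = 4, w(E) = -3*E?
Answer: 245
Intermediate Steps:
C(T) = 5 (C(T) = 5 - ⅓*0 = 5 + 0 = 5)
a(b) = ½ (a(b) = (½)*1 = ½)
z(F, o) = o + 2*F
Y(q) = (6 + 2*q)² (Y(q) = (q + (q + 2*(-3*(-1))))² = (q + (q + 2*3))² = (q + (q + 6))² = (q + (6 + q))² = (6 + 2*q)²)
C(l)*Y(a(2)) = 5*(4*(3 + ½)²) = 5*(4*(7/2)²) = 5*(4*(49/4)) = 5*49 = 245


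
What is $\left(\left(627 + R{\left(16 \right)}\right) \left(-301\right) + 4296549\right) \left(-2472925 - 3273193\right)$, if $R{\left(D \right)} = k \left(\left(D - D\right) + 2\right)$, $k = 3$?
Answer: $-23593652445888$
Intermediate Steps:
$R{\left(D \right)} = 6$ ($R{\left(D \right)} = 3 \left(\left(D - D\right) + 2\right) = 3 \left(0 + 2\right) = 3 \cdot 2 = 6$)
$\left(\left(627 + R{\left(16 \right)}\right) \left(-301\right) + 4296549\right) \left(-2472925 - 3273193\right) = \left(\left(627 + 6\right) \left(-301\right) + 4296549\right) \left(-2472925 - 3273193\right) = \left(633 \left(-301\right) + 4296549\right) \left(-5746118\right) = \left(-190533 + 4296549\right) \left(-5746118\right) = 4106016 \left(-5746118\right) = -23593652445888$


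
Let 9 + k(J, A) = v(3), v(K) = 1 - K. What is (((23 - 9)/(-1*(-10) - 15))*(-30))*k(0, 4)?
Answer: -924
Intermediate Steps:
k(J, A) = -11 (k(J, A) = -9 + (1 - 1*3) = -9 + (1 - 3) = -9 - 2 = -11)
(((23 - 9)/(-1*(-10) - 15))*(-30))*k(0, 4) = (((23 - 9)/(-1*(-10) - 15))*(-30))*(-11) = ((14/(10 - 15))*(-30))*(-11) = ((14/(-5))*(-30))*(-11) = ((14*(-1/5))*(-30))*(-11) = -14/5*(-30)*(-11) = 84*(-11) = -924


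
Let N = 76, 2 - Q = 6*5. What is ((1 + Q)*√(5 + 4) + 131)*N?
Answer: 3800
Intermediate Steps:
Q = -28 (Q = 2 - 6*5 = 2 - 1*30 = 2 - 30 = -28)
((1 + Q)*√(5 + 4) + 131)*N = ((1 - 28)*√(5 + 4) + 131)*76 = (-27*√9 + 131)*76 = (-27*3 + 131)*76 = (-81 + 131)*76 = 50*76 = 3800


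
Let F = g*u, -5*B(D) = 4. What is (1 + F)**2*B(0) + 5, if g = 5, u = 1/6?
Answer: 104/45 ≈ 2.3111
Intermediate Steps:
u = 1/6 ≈ 0.16667
B(D) = -4/5 (B(D) = -1/5*4 = -4/5)
F = 5/6 (F = 5*(1/6) = 5/6 ≈ 0.83333)
(1 + F)**2*B(0) + 5 = (1 + 5/6)**2*(-4/5) + 5 = (11/6)**2*(-4/5) + 5 = (121/36)*(-4/5) + 5 = -121/45 + 5 = 104/45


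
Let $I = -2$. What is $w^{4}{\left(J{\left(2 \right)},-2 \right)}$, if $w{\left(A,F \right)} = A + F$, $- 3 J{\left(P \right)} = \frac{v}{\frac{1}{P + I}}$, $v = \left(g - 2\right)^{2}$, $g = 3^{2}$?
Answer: $16$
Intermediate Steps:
$g = 9$
$v = 49$ ($v = \left(9 - 2\right)^{2} = 7^{2} = 49$)
$J{\left(P \right)} = \frac{98}{3} - \frac{49 P}{3}$ ($J{\left(P \right)} = - \frac{49 \frac{1}{\frac{1}{P - 2}}}{3} = - \frac{49 \frac{1}{\frac{1}{-2 + P}}}{3} = - \frac{49 \left(-2 + P\right)}{3} = - \frac{-98 + 49 P}{3} = \frac{98}{3} - \frac{49 P}{3}$)
$w^{4}{\left(J{\left(2 \right)},-2 \right)} = \left(\left(\frac{98}{3} - \frac{98}{3}\right) - 2\right)^{4} = \left(0 - 2\right)^{4} = \left(-2\right)^{4} = 16$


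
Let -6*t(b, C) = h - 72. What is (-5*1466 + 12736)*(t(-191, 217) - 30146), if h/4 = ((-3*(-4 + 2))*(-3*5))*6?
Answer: -160958244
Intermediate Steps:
h = -2160 (h = 4*(((-3*(-4 + 2))*(-3*5))*6) = 4*((-3*(-2)*(-15))*6) = 4*((6*(-15))*6) = 4*(-90*6) = 4*(-540) = -2160)
t(b, C) = 372 (t(b, C) = -(-2160 - 72)/6 = -⅙*(-2232) = 372)
(-5*1466 + 12736)*(t(-191, 217) - 30146) = (-5*1466 + 12736)*(372 - 30146) = (-7330 + 12736)*(-29774) = 5406*(-29774) = -160958244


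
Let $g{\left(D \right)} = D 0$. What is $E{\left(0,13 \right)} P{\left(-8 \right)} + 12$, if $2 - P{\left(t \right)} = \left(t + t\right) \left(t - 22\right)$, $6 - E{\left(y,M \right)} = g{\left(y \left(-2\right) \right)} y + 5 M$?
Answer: $28214$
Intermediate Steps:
$g{\left(D \right)} = 0$
$E{\left(y,M \right)} = 6 - 5 M$ ($E{\left(y,M \right)} = 6 - \left(0 y + 5 M\right) = 6 - \left(0 + 5 M\right) = 6 - 5 M$)
$P{\left(t \right)} = 2 - 2 t \left(-22 + t\right)$ ($P{\left(t \right)} = 2 - \left(t + t\right) \left(t - 22\right) = 2 - 2 t \left(-22 + t\right)$)
$E{\left(0,13 \right)} P{\left(-8 \right)} + 12 = \left(6 - 65\right) \left(2 - 2 \left(-8\right)^{2} + 44 \left(-8\right)\right) + 12 = \left(6 - 65\right) \left(2 - 128 - 352\right) + 12 = - 59 \left(2 - 128 - 352\right) + 12 = \left(-59\right) \left(-478\right) + 12 = 28202 + 12 = 28214$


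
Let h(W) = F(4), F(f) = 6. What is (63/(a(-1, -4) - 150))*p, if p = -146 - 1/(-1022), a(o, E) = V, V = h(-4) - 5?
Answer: 1342899/21754 ≈ 61.731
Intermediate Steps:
h(W) = 6
V = 1 (V = 6 - 5 = 1)
a(o, E) = 1
p = -149211/1022 (p = -146 - 1*(-1/1022) = -146 + 1/1022 = -149211/1022 ≈ -146.00)
(63/(a(-1, -4) - 150))*p = (63/(1 - 150))*(-149211/1022) = (63/(-149))*(-149211/1022) = (63*(-1/149))*(-149211/1022) = -63/149*(-149211/1022) = 1342899/21754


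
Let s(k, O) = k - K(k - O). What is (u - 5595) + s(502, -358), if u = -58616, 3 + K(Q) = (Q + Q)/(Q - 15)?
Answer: -10766658/169 ≈ -63708.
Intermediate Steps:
K(Q) = -3 + 2*Q/(-15 + Q) (K(Q) = -3 + (Q + Q)/(Q - 15) = -3 + (2*Q)/(-15 + Q) = -3 + 2*Q/(-15 + Q))
s(k, O) = k - (45 + O - k)/(-15 + k - O) (s(k, O) = k - (45 - (k - O))/(-15 + (k - O)) = k - (45 + (O - k))/(-15 + k - O) = k - (45 + O - k)/(-15 + k - O))
(u - 5595) + s(502, -358) = (-58616 - 5595) + (45 - 358 - 1*502 + 502*(15 - 358 - 1*502))/(15 - 358 - 1*502) = -64211 + (45 - 358 - 502 + 502*(15 - 358 - 502))/(15 - 358 - 502) = -64211 + (45 - 358 - 502 + 502*(-845))/(-845) = -64211 - (45 - 358 - 502 - 424190)/845 = -64211 - 1/845*(-425005) = -64211 + 85001/169 = -10766658/169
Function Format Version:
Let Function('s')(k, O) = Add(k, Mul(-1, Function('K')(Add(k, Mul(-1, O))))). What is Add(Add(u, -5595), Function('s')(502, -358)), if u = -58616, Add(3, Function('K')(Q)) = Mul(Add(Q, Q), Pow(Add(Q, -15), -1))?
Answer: Rational(-10766658, 169) ≈ -63708.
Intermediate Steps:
Function('K')(Q) = Add(-3, Mul(2, Q, Pow(Add(-15, Q), -1))) (Function('K')(Q) = Add(-3, Mul(Add(Q, Q), Pow(Add(Q, -15), -1))) = Add(-3, Mul(Mul(2, Q), Pow(Add(-15, Q), -1))) = Add(-3, Mul(2, Q, Pow(Add(-15, Q), -1))))
Function('s')(k, O) = Add(k, Mul(-1, Pow(Add(-15, k, Mul(-1, O)), -1), Add(45, O, Mul(-1, k)))) (Function('s')(k, O) = Add(k, Mul(-1, Mul(Pow(Add(-15, Add(k, Mul(-1, O))), -1), Add(45, Mul(-1, Add(k, Mul(-1, O))))))) = Add(k, Mul(-1, Mul(Pow(Add(-15, k, Mul(-1, O)), -1), Add(45, Add(O, Mul(-1, k)))))) = Add(k, Mul(-1, Mul(Pow(Add(-15, k, Mul(-1, O)), -1), Add(45, O, Mul(-1, k))))) = Add(k, Mul(-1, Pow(Add(-15, k, Mul(-1, O)), -1), Add(45, O, Mul(-1, k)))))
Add(Add(u, -5595), Function('s')(502, -358)) = Add(Add(-58616, -5595), Mul(Pow(Add(15, -358, Mul(-1, 502)), -1), Add(45, -358, Mul(-1, 502), Mul(502, Add(15, -358, Mul(-1, 502)))))) = Add(-64211, Mul(Pow(Add(15, -358, -502), -1), Add(45, -358, -502, Mul(502, Add(15, -358, -502))))) = Add(-64211, Mul(Pow(-845, -1), Add(45, -358, -502, Mul(502, -845)))) = Add(-64211, Mul(Rational(-1, 845), Add(45, -358, -502, -424190))) = Add(-64211, Mul(Rational(-1, 845), -425005)) = Add(-64211, Rational(85001, 169)) = Rational(-10766658, 169)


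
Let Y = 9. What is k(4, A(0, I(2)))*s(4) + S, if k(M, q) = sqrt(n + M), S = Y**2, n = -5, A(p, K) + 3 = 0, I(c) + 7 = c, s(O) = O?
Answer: 81 + 4*I ≈ 81.0 + 4.0*I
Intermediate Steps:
I(c) = -7 + c
A(p, K) = -3 (A(p, K) = -3 + 0 = -3)
S = 81 (S = 9**2 = 81)
k(M, q) = sqrt(-5 + M)
k(4, A(0, I(2)))*s(4) + S = sqrt(-5 + 4)*4 + 81 = sqrt(-1)*4 + 81 = I*4 + 81 = 4*I + 81 = 81 + 4*I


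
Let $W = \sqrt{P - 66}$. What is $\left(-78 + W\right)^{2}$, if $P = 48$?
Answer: $6066 - 468 i \sqrt{2} \approx 6066.0 - 661.85 i$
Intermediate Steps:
$W = 3 i \sqrt{2}$ ($W = \sqrt{48 - 66} = \sqrt{-18} = 3 i \sqrt{2} \approx 4.2426 i$)
$\left(-78 + W\right)^{2} = \left(-78 + 3 i \sqrt{2}\right)^{2}$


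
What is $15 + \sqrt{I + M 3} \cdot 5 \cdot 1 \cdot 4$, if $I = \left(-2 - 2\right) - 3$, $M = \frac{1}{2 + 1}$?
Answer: $15 + 20 i \sqrt{6} \approx 15.0 + 48.99 i$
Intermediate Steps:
$M = \frac{1}{3} \approx 0.33333$
$I = -7$ ($I = -4 - 3 = -7$)
$15 + \sqrt{I + M 3} \cdot 5 \cdot 1 \cdot 4 = 15 + \sqrt{-7 + \frac{1}{3} \cdot 3} \cdot 5 \cdot 1 \cdot 4 = 15 + \sqrt{-7 + 1} \cdot 5 \cdot 4 = 15 + \sqrt{-6} \cdot 20 = 15 + i \sqrt{6} \cdot 20 = 15 + 20 i \sqrt{6}$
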